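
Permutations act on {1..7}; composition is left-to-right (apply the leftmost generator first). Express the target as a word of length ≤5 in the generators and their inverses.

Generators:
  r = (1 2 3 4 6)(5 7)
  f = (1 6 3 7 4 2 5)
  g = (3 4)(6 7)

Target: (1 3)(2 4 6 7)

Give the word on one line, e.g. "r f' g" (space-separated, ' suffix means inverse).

  after g': (3 4)(6 7)
  after r: (1 2 3 6 5 7)
  after r: (1 3)(2 4 6 7)

g' r r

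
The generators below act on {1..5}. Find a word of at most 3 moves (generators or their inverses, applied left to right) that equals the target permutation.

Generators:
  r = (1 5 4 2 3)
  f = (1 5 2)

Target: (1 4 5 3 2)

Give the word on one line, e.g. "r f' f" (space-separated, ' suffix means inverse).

f f r'

  after f: (1 5 2)
  after f: (1 2 5)
  after r': (1 4 5 3 2)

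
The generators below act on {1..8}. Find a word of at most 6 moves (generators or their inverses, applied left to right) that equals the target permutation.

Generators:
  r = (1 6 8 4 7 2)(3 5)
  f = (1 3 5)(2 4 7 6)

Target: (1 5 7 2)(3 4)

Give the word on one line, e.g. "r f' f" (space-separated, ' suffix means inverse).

f' r f r' r'

  after f': (1 5 3)(2 6 7 4)
  after r: (1 3 6 2 8 4)
  after f: (1 5)(2 8 7 6 4 3)
  after r': (1 3 7)(2 6 8 4 5)
  after r': (1 5 7 2)(3 4)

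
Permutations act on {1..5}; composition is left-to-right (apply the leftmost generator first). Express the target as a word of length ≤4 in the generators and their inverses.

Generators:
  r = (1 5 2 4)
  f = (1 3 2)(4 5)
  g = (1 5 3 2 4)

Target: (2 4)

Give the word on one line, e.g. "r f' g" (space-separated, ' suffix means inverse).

  after f': (1 2 3)(4 5)
  after g: (1 4 3 5)
  after g: (2 4)

f' g g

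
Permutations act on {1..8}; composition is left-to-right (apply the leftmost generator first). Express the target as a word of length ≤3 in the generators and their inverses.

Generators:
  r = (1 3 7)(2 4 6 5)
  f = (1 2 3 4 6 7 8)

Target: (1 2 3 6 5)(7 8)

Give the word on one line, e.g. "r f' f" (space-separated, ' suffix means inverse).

  after r: (1 3 7)(2 4 6 5)
  after f': (1 2 3 6 5)(7 8)

r f'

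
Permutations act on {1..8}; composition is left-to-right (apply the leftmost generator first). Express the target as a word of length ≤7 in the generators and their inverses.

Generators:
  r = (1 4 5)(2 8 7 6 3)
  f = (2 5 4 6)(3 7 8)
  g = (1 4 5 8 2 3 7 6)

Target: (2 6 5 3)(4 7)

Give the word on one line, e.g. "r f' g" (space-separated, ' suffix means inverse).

r f' g' f g

  after r: (1 4 5)(2 8 7 6 3)
  after f': (1 5)(2 7 4)(3 6 8)
  after g': (1 4 8 2 3 7)(5 6)
  after f: (1 6 4 3 8 5 2 7)
  after g: (2 6 5 3)(4 7)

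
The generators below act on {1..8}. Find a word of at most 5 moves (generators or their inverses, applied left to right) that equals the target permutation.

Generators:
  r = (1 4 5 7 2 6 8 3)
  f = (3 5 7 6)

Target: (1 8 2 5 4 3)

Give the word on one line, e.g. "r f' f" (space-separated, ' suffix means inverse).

  after f: (3 5 7 6)
  after r': (1 3 4)(2 7)(6 8)
  after r': (1 8 2 5 4 3)

f r' r'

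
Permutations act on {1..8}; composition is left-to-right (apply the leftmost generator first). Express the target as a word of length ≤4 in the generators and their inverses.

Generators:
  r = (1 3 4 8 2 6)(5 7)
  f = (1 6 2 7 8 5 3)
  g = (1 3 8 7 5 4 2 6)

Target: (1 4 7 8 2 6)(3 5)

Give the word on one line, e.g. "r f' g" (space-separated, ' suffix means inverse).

r r f

  after r: (1 3 4 8 2 6)(5 7)
  after r: (1 4 2)(3 8 6)
  after f: (1 4 7 8 2 6)(3 5)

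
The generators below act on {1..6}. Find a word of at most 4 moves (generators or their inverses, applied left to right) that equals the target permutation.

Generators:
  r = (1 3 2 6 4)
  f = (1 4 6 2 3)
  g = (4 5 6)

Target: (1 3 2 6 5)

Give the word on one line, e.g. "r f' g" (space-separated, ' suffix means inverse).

g g f'

  after g: (4 5 6)
  after g: (4 6 5)
  after f': (1 3 2 6 5)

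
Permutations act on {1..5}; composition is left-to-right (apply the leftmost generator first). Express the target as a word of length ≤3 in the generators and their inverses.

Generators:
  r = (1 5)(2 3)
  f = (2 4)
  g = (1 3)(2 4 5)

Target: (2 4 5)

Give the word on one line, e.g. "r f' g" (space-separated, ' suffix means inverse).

g' g'

  after g': (1 3)(2 5 4)
  after g': (2 4 5)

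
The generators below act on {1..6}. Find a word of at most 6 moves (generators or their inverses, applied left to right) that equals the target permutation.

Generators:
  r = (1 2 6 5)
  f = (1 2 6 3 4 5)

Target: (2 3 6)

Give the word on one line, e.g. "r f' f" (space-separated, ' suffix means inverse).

f r f' f'

  after f: (1 2 6 3 4 5)
  after r: (1 6 3 4)(2 5)
  after f': (1 2 4 5)
  after f': (2 3 6)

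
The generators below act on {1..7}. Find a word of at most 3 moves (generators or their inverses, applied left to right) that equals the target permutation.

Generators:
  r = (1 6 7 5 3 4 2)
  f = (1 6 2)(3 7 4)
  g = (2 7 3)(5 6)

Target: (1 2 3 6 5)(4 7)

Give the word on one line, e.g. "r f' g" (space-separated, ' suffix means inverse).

g f f

  after g: (2 7 3)(5 6)
  after f: (1 6 5 2 4 3)
  after f: (1 2 3 6 5)(4 7)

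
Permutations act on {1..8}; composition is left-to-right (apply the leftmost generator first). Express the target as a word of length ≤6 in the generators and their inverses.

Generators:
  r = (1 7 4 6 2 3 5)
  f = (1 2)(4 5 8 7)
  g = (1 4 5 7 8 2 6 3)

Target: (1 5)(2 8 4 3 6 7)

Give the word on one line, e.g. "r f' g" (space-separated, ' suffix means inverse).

f r f' r

  after f: (1 2)(4 5 8 7)
  after r: (1 3 5 8 4)(2 7 6)
  after f': (1 3 4 2 8 7 6)
  after r: (1 5)(2 8 4 3 6 7)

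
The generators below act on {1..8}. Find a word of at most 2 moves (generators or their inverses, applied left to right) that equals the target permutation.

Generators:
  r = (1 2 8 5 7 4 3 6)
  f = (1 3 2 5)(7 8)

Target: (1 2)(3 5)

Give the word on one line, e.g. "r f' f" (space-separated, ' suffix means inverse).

f f

  after f: (1 3 2 5)(7 8)
  after f: (1 2)(3 5)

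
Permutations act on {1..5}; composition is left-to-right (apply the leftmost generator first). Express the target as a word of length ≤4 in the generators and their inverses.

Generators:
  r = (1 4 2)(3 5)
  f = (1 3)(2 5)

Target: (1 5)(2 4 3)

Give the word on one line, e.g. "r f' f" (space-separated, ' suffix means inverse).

r' f

  after r': (1 2 4)(3 5)
  after f: (1 5)(2 4 3)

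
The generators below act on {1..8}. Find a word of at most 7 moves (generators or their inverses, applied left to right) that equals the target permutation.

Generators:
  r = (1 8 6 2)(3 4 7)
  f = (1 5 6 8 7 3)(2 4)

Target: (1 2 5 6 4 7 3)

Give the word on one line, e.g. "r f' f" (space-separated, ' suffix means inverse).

  after f': (1 3 7 8 6 5)(2 4)
  after f': (1 7 6)(3 8 5)
  after r: (1 3 6 8 5 4 7 2)
  after f: (2 5)(3 8 6 7 4)
  after r': (1 2 5 6 4 7 3)

f' f' r f r'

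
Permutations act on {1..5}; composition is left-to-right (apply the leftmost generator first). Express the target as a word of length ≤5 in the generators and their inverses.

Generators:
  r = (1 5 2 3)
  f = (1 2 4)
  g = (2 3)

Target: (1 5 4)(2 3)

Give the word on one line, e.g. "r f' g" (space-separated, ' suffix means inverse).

  after r: (1 5 2 3)
  after f: (1 5 4)(2 3)
  after g': (1 5 4)
  after g': (1 5 4)(2 3)

r f g' g'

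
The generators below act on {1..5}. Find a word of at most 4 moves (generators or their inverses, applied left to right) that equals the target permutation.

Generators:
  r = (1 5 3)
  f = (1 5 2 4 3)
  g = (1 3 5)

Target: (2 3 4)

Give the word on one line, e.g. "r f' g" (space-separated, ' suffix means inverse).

f' g g

  after f': (1 3 4 2 5)
  after g: (1 5 3 4 2)
  after g: (2 3 4)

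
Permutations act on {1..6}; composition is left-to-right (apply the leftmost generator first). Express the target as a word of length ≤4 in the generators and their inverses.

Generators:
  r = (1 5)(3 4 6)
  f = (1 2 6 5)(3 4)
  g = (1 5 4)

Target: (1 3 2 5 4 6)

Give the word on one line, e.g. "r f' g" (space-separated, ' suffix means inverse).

  after f': (1 5 6 2)(3 4)
  after r: (2 5 3 6)
  after g': (1 4 5 3 6 2)
  after f': (1 3 2 5 4 6)

f' r g' f'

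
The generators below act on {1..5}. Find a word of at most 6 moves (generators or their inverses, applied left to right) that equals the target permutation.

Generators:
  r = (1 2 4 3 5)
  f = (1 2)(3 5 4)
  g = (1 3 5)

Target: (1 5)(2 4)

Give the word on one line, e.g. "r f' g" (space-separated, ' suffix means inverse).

g' f g r f

  after g': (1 5 3)
  after f: (1 4 3 2)
  after g: (1 4 5)(2 3)
  after r: (1 3 4)(2 5)
  after f: (1 5)(2 4)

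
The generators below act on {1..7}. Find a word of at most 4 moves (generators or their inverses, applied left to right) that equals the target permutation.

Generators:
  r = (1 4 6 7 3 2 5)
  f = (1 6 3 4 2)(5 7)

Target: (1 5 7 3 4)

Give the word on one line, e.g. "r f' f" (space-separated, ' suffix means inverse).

r f f r'

  after r: (1 4 6 7 3 2 5)
  after f: (1 2 7 4 3)(5 6)
  after f: (2 5 3 6 7)
  after r': (1 5 7 3 4)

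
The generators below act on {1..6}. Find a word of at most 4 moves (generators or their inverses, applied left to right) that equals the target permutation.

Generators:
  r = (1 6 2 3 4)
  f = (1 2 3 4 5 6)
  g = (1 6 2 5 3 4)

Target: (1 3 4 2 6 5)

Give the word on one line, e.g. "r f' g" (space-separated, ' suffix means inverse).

r' r' f r'

  after r': (1 4 3 2 6)
  after r': (1 3 6 4 2)
  after f: (1 4 3)(5 6)
  after r': (1 3 4 2 6 5)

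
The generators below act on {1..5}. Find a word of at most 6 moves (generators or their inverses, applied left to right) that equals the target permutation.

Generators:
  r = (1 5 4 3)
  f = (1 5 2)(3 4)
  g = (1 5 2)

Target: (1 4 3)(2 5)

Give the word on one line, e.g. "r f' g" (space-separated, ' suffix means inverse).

r g' r' g' f'

  after r: (1 5 4 3)
  after g': (2 5 4 3)
  after r': (1 3 2)
  after g': (1 3 5)
  after f': (1 4 3)(2 5)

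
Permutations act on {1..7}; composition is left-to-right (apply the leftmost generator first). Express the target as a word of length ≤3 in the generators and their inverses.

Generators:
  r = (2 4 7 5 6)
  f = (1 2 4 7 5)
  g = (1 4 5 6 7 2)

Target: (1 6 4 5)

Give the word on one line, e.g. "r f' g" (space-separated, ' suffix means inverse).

f' r' g'

  after f': (1 5 7 4 2)
  after r': (1 7 2)(4 6 5)
  after g': (1 6 4 5)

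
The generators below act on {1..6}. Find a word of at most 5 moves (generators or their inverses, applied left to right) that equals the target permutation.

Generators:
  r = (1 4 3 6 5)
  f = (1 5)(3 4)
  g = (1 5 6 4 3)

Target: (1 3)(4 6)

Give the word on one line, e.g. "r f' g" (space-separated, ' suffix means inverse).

  after r: (1 4 3 6 5)
  after f': (1 3 6)
  after g': (1 4 6 3 5)
  after f: (1 3)(4 6)

r f' g' f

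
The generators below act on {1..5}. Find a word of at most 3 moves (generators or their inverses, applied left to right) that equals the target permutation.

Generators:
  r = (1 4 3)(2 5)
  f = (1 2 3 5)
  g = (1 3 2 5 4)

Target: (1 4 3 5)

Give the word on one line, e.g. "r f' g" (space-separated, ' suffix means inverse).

g' f'

  after g': (1 4 5 2 3)
  after f': (1 4 3 5)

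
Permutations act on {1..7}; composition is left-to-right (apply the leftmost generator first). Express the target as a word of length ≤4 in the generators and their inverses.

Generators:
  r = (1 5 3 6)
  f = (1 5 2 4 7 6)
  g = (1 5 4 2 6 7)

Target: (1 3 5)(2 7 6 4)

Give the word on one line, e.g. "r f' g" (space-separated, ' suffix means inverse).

g' f r'

  after g': (1 7 6 2 4 5)
  after f: (1 6 4 2 7)
  after r': (1 3 5)(2 7 6 4)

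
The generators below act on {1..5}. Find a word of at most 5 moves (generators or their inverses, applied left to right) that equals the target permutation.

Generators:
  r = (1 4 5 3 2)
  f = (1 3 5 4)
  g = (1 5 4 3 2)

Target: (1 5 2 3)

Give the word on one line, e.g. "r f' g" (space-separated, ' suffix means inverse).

r' g' g' f g

  after r': (1 2 3 5 4)
  after g': (1 3)(2 4)
  after g': (1 4 3 2 5)
  after f: (2 4 5 3)
  after g: (1 5 2 3)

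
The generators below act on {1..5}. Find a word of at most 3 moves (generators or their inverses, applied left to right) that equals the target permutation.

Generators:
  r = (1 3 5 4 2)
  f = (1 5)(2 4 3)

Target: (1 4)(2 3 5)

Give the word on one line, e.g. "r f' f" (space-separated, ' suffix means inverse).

  after r': (1 2 4 5 3)
  after f: (1 4)(2 3 5)

r' f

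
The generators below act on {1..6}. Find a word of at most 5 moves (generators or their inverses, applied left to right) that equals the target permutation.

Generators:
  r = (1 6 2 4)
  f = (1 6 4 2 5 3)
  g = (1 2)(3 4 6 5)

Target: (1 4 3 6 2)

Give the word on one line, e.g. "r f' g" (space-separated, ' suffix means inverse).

  after g': (1 2)(3 5 6 4)
  after f': (1 4 5)(2 3)
  after r': (1 2 3 6)(4 5)
  after r': (1 6 4 5 2 3)
  after f: (1 4 3 6 2)

g' f' r' r' f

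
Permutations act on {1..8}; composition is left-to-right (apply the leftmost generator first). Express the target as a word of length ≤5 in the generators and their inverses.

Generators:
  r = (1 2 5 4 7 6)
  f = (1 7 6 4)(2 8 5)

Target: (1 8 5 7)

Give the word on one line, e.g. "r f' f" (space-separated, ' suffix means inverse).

r f' f'

  after r: (1 2 5 4 7 6)
  after f': (1 5 6 4)(2 8)
  after f': (1 8 5 7)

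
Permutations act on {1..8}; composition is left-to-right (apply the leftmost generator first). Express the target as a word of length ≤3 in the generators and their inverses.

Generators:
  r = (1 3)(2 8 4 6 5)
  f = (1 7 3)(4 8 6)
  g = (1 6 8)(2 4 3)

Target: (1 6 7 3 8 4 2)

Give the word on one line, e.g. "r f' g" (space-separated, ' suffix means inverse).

g g f

  after g: (1 6 8)(2 4 3)
  after g: (1 8 6)(2 3 4)
  after f: (1 6 7 3 8 4 2)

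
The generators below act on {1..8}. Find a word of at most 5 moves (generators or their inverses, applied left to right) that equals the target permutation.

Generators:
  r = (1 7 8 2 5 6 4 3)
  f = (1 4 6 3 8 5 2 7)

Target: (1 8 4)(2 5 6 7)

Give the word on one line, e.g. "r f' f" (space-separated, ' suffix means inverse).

r' r' f' r' f

  after r': (1 3 4 6 5 2 8 7)
  after r': (1 4 5 8)(2 7 3 6)
  after f': (3 4 8 7 6 5)
  after r': (1 3 6 2 8)(4 7 5)
  after f: (1 8 4)(2 5 6 7)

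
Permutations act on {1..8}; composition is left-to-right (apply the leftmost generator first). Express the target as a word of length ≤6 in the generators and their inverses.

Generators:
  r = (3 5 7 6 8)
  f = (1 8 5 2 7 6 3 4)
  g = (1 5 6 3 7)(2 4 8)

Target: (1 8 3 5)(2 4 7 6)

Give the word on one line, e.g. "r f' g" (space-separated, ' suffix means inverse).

r g r' r'

  after r: (3 5 7 6 8)
  after g: (1 5)(2 4 8 7 3 6)
  after r': (1 3 7 8 5)(2 4 6)
  after r': (1 8 3 5)(2 4 7 6)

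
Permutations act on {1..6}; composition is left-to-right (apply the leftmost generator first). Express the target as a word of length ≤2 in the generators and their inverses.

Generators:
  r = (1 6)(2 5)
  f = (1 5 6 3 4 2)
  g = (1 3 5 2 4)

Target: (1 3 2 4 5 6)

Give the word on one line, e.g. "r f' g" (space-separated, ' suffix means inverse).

f g'

  after f: (1 5 6 3 4 2)
  after g': (1 3 2 4 5 6)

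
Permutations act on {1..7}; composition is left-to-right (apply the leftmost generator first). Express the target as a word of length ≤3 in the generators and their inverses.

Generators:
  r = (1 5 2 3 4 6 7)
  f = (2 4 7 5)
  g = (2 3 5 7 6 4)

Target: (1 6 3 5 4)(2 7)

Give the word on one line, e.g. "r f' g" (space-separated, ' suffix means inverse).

  after f': (2 5 7 4)
  after r': (1 7 3 2)(4 5 6)
  after r': (1 6 3 5 4)(2 7)

f' r' r'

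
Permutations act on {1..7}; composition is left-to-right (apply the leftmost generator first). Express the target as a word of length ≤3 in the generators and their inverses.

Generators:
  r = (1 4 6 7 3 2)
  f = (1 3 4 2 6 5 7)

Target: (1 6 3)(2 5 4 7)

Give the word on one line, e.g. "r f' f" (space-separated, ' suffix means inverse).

f f r

  after f: (1 3 4 2 6 5 7)
  after f: (1 4 6 7 3 2 5)
  after r: (1 6 3)(2 5 4 7)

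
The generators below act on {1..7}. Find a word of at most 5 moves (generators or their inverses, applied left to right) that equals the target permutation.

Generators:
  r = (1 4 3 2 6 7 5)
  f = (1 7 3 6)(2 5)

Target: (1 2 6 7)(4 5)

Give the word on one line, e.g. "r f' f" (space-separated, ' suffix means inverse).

  after f: (1 7 3 6)(2 5)
  after r': (1 6 5 3 2 7 4)
  after r': (1 2 6 7)(4 5)

f r' r'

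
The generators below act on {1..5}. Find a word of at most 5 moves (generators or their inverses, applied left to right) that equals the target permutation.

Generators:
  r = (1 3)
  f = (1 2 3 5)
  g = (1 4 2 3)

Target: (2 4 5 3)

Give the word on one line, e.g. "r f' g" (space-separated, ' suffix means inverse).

  after r': (1 3)
  after g': (1 2 4)
  after r': (1 2 4 3)
  after f: (1 3 2 4 5)
  after r': (2 4 5 3)

r' g' r' f r'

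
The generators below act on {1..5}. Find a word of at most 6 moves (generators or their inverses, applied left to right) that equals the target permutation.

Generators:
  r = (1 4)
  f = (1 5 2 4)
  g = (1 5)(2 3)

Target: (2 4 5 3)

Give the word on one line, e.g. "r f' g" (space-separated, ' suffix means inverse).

  after g': (1 5)(2 3)
  after f: (1 2 3 4)
  after f: (1 4 5 2 3)
  after g': (1 4)(3 5)
  after f: (2 4 5 3)

g' f f g' f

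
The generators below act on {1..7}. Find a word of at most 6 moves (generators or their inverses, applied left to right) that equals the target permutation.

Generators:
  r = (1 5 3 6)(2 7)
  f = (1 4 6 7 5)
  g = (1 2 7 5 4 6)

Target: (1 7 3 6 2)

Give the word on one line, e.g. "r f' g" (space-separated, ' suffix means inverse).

f' g' g' r

  after f': (1 5 7 6 4)
  after g': (1 7 4 6 5 2)
  after g': (1 2 6 7 5)
  after r: (1 7 3 6 2)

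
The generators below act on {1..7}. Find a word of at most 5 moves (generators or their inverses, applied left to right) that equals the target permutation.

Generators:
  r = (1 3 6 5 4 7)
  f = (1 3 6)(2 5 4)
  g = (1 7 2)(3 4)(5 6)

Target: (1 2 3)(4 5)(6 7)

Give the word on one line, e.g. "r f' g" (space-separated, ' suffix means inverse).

g' r r

  after g': (1 2 7)(3 4)(5 6)
  after r: (1 2)(3 7)(4 6)
  after r: (1 2 3)(4 5)(6 7)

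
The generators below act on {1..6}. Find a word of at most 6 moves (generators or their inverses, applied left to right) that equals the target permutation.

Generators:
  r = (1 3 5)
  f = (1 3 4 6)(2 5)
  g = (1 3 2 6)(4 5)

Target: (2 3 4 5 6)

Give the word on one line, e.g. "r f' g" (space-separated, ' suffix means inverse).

r g' r' r' r'

  after r: (1 3 5)
  after g': (2 3 4 5 6)
  after r': (1 5 6 2)(3 4)
  after r': (1 3 4)(2 5 6)
  after r': (2 3 4 5 6)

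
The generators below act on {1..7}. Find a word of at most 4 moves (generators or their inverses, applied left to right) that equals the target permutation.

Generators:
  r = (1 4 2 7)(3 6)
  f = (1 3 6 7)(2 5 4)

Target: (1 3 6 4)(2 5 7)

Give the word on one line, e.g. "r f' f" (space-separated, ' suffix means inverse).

  after f: (1 3 6 7)(2 5 4)
  after r: (1 6)(2 5)(4 7)
  after r: (1 3 6 4)(2 5 7)

f r r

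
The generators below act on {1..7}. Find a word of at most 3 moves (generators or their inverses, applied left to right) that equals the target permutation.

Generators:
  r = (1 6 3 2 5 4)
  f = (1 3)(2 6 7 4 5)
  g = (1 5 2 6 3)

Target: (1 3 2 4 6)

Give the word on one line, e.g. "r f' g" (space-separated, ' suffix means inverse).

  after r: (1 6 3 2 5 4)
  after g': (1 2)(3 5 4)
  after r': (1 3 2 4 6)

r g' r'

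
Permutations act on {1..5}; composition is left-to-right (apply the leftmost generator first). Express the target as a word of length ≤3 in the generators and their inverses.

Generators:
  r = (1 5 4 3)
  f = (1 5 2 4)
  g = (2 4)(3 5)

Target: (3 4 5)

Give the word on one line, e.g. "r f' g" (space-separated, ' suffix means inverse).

  after f: (1 5 2 4)
  after g: (1 3 5 4)
  after r: (3 4 5)

f g r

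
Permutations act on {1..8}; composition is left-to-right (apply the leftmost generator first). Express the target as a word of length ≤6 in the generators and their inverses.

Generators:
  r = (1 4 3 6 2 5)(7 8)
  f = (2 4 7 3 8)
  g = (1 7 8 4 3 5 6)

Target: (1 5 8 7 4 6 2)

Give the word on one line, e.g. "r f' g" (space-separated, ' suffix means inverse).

f g' f r' g

  after f: (2 4 7 3 8)
  after g': (1 6 5 3 7 4)(2 8)
  after f: (1 6 5 8 4)
  after r': (1 3 4 5 7 8)(2 6)
  after g: (1 5 8 7 4 6 2)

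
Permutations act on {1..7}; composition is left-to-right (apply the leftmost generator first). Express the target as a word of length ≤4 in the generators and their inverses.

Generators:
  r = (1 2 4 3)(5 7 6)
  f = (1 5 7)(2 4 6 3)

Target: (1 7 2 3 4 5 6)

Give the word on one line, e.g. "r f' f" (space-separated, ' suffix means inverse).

  after f: (1 5 7)(2 4 6 3)
  after r: (1 7 2 3 4 5 6)

f r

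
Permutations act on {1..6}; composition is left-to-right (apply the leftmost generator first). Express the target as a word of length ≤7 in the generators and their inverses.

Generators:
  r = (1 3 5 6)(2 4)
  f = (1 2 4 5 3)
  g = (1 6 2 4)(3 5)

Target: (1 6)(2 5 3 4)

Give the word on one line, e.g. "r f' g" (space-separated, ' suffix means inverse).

r r f' g r'

  after r: (1 3 5 6)(2 4)
  after r: (1 5)(3 6)
  after f': (1 4 2)(3 6 5)
  after g: (2 6 3)
  after r': (1 6)(2 5 3 4)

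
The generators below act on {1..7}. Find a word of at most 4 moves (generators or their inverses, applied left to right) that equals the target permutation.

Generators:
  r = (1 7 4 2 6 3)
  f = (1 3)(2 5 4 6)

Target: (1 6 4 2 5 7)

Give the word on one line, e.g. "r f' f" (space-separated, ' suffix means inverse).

  after f: (1 3)(2 5 4 6)
  after r': (1 6 4 2 5 7)

f r'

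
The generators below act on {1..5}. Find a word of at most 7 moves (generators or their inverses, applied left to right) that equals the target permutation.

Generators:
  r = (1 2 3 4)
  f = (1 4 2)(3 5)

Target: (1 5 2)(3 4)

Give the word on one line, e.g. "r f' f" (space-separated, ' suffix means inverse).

  after r': (1 4 3 2)
  after f': (3 4 5)
  after r: (1 2 3)(4 5)
  after r: (1 3 2 4 5)
  after f': (1 5 2)(3 4)

r' f' r r f'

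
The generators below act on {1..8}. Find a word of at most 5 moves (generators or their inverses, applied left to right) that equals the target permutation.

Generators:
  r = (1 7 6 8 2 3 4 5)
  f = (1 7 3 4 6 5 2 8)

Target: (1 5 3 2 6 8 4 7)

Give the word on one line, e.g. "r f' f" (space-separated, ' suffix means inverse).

  after r: (1 7 6 8 2 3 4 5)
  after r: (1 6 2 4)(3 5 7 8)
  after f: (1 5 3 2 6 8 4 7)

r r f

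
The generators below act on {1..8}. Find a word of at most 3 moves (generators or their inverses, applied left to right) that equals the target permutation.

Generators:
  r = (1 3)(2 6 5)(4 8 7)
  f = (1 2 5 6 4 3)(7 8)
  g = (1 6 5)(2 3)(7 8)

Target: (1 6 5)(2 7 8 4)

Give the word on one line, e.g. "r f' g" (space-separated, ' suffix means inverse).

g f' r'

  after g: (1 6 5)(2 3)(7 8)
  after f': (1 5 3)(2 4 6)
  after r': (1 6 5)(2 7 8 4)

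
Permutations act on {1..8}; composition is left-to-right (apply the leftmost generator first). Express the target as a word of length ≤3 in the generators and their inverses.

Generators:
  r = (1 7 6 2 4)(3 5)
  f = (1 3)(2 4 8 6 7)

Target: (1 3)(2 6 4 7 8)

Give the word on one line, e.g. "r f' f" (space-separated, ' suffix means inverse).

f f f

  after f: (1 3)(2 4 8 6 7)
  after f: (2 8 7 4 6)
  after f: (1 3)(2 6 4 7 8)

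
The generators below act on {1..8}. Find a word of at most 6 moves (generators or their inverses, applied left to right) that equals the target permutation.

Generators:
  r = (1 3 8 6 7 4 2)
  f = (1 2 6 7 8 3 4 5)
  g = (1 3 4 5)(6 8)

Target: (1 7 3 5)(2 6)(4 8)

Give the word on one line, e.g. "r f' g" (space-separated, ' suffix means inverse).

f f g f'

  after f: (1 2 6 7 8 3 4 5)
  after f: (1 6 8 4)(2 7 3 5)
  after g: (1 8 5 2 7 4 3)
  after f': (1 7 3 5)(2 6)(4 8)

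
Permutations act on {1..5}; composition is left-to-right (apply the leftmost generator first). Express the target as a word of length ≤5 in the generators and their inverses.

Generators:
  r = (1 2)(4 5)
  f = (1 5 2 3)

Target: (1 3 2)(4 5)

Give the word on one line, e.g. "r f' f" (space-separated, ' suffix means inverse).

f' r' f' r' f'

  after f': (1 3 2 5)
  after r': (1 3)(2 4 5)
  after f': (1 2 4)
  after r': (2 5 4)
  after f': (1 3 2)(4 5)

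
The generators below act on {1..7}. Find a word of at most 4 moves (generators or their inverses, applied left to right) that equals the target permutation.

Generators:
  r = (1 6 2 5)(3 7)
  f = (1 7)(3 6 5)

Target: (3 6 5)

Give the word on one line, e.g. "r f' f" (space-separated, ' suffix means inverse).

  after f': (1 7)(3 5 6)
  after f': (3 6 5)

f' f'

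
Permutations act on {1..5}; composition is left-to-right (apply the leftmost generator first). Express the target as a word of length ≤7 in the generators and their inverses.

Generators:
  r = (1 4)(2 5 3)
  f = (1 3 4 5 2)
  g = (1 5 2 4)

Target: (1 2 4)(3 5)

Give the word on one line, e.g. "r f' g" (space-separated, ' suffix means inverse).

g r g r' g

  after g: (1 5 2 4)
  after r: (1 3 2)
  after g: (1 3 4)(2 5)
  after r': (1 5 3)
  after g: (1 2 4)(3 5)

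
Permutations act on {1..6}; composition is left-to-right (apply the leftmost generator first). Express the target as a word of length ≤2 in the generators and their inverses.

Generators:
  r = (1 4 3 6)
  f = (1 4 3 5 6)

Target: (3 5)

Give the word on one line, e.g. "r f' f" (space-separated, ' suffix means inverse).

  after f: (1 4 3 5 6)
  after r': (3 5)

f r'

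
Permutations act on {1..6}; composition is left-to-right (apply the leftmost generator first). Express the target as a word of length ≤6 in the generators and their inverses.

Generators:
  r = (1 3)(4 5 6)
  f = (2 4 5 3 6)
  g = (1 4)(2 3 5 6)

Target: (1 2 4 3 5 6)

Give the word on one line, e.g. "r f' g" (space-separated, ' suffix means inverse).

r' f' g f

  after r': (1 3)(4 6 5)
  after f': (1 5 2 6 4 3)
  after g: (1 6)(3 4 5)
  after f: (1 2 4 3 5 6)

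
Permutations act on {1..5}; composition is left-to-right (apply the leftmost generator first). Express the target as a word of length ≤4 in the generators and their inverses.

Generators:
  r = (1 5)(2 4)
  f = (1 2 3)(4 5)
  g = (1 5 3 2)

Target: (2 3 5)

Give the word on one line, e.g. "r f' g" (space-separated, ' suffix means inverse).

  after f: (1 2 3)(4 5)
  after f: (1 3 2)
  after g': (1 5)
  after g': (2 3 5)

f f g' g'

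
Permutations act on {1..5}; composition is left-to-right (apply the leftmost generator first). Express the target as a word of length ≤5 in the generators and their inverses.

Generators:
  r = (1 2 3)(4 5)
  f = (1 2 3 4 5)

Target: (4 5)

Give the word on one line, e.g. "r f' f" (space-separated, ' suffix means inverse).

r r r

  after r: (1 2 3)(4 5)
  after r: (1 3 2)
  after r: (4 5)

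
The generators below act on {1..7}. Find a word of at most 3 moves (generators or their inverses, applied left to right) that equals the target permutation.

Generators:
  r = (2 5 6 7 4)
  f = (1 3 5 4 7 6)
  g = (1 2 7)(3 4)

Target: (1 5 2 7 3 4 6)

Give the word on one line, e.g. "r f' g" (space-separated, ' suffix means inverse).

g f r

  after g: (1 2 7)(3 4)
  after f: (1 2 6)(3 7)(4 5)
  after r: (1 5 2 7 3 4 6)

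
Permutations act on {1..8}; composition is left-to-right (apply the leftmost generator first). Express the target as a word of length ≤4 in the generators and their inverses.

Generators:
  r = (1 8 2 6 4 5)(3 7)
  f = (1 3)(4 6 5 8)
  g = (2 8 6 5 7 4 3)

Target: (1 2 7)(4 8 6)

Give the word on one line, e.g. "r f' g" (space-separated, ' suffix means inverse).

  after g: (2 8 6 5 7 4 3)
  after g: (2 6 7 3 8 5 4)
  after f: (1 3 4 2 5 6 7)
  after g: (1 2 7)(4 8 6)

g g f g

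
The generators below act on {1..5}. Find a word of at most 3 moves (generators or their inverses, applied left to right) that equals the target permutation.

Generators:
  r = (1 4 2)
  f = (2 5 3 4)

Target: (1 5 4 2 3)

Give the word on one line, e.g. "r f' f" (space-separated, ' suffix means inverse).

  after f: (2 5 3 4)
  after r': (1 2 5 3)
  after f: (1 5 4 2 3)

f r' f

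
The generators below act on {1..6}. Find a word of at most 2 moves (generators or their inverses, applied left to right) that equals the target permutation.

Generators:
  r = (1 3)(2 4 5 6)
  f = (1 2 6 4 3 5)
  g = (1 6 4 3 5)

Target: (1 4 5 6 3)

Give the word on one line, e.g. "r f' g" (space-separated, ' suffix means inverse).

g g

  after g: (1 6 4 3 5)
  after g: (1 4 5 6 3)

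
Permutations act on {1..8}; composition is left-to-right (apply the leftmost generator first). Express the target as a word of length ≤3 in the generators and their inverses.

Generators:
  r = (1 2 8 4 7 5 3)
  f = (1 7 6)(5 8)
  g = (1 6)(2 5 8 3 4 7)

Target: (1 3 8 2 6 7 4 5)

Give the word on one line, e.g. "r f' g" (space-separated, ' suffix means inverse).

  after r': (1 3 5 7 4 8 2)
  after f': (1 3 8 2 6 7 4 5)

r' f'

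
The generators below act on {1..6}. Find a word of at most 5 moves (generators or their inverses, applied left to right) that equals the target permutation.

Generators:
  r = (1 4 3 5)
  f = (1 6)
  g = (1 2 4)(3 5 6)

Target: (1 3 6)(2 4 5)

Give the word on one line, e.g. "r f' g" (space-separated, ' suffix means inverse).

  after f: (1 6)
  after r: (1 6 4 3 5)
  after g: (1 3 6)(2 4 5)

f r g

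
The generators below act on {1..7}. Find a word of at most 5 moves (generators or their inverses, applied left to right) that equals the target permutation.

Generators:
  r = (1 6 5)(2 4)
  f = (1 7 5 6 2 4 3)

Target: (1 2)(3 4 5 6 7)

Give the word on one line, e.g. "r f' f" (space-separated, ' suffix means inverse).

  after f': (1 3 4 2 6 5 7)
  after f': (1 4 6 7 3 2 5)
  after r: (1 2)(3 4 5 6 7)

f' f' r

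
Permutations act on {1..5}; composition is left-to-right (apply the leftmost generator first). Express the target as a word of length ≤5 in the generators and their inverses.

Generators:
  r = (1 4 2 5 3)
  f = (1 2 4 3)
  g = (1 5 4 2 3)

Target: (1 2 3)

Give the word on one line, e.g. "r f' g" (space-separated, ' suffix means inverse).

  after r': (1 3 5 2 4)
  after r': (1 5 4 3 2)
  after g: (1 4)(2 5)
  after r: (1 2 3)

r' r' g r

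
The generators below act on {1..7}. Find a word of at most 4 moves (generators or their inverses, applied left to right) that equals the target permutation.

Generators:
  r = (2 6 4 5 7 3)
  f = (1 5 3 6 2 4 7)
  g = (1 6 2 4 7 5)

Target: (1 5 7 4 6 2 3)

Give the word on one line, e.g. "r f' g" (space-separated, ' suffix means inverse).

  after f: (1 5 3 6 2 4 7)
  after g': (1 7 5 3)
  after r': (1 5 7 4 6 2 3)

f g' r'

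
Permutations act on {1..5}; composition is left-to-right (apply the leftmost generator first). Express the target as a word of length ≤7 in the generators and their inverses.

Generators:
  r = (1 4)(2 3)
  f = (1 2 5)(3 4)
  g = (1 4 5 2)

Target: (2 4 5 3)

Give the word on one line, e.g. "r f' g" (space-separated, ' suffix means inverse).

r g r' g g

  after r: (1 4)(2 3)
  after g: (1 5 2 3)
  after r': (1 5 3 4)
  after g: (1 2)(3 5)
  after g: (2 4 5 3)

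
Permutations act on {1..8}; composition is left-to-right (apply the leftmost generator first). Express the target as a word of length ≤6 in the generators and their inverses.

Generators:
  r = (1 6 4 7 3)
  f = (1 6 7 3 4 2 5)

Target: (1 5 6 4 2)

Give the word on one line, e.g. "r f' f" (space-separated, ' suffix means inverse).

  after r: (1 6 4 7 3)
  after r: (1 4 3 6 7)
  after f: (1 2 5)(3 7 6)
  after f: (1 5 6 4 2)

r r f f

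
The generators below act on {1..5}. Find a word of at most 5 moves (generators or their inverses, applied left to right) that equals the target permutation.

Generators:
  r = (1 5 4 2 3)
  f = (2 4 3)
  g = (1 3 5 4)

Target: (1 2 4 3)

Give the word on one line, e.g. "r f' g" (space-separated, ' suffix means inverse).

  after g: (1 3 5 4)
  after f': (1 4)(2 3 5)
  after f': (1 2 4)(3 5)
  after f': (1 3 5 4)
  after r': (1 2 4 3)

g f' f' f' r'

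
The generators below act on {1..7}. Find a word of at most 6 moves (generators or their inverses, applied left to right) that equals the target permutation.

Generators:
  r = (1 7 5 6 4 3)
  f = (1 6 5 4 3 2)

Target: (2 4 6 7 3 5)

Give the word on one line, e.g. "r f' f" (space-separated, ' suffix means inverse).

  after r: (1 7 5 6 4 3)
  after r: (1 5 4)(3 7 6)
  after f: (1 4 6 2)(3 7 5)
  after f: (1 3 7 4 5 2 6)
  after r: (2 4 6 7 3 5)

r r f f r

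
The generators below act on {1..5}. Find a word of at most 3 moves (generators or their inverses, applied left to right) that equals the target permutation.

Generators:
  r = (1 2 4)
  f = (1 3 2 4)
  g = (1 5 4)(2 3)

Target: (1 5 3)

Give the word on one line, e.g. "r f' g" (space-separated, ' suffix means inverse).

g r f

  after g: (1 5 4)(2 3)
  after r: (1 5)(2 3 4)
  after f: (1 5 3)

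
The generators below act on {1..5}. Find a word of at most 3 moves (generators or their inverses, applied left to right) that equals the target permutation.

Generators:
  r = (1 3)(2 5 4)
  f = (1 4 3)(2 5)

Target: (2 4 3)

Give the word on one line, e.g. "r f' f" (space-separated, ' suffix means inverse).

f' r

  after f': (1 3 4)(2 5)
  after r: (2 4 3)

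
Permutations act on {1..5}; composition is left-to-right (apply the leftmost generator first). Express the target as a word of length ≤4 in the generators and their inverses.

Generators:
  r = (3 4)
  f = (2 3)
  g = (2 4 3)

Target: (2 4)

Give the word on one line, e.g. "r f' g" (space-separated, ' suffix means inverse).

  after r: (3 4)
  after g: (2 4)

r g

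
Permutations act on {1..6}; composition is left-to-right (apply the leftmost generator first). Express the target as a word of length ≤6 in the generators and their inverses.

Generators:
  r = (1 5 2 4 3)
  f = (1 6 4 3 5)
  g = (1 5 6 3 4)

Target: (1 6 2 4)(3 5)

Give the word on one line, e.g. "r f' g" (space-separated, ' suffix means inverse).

f' r r f'

  after f': (1 5 3 4 6)
  after r: (1 2 4 6 5)
  after r: (1 4 6 2 3)
  after f': (1 6 2 4)(3 5)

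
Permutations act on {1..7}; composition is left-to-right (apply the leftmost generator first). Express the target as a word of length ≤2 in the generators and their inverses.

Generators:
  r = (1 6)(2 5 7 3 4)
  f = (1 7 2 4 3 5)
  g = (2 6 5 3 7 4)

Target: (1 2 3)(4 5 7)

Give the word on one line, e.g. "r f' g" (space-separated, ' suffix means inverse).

  after f: (1 7 2 4 3 5)
  after f: (1 2 3)(4 5 7)

f f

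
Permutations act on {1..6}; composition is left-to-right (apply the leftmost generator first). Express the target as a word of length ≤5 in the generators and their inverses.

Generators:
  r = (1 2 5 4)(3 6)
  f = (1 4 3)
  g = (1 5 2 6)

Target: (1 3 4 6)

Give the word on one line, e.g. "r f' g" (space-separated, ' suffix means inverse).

g' f r'

  after g': (1 6 2 5)
  after f: (1 6 2 5 4 3)
  after r': (1 3 4 6)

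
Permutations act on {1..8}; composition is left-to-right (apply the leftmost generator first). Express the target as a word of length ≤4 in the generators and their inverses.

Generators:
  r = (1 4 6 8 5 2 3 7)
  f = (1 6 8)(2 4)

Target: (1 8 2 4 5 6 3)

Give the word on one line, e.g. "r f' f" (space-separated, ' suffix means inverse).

  after r': (1 7 3 2 5 8 6 4)
  after f': (1 7 3 4 8)(2 5 6)
  after r: (3 6)(4 5 8)
  after f': (1 8 2 4 5 6 3)

r' f' r f'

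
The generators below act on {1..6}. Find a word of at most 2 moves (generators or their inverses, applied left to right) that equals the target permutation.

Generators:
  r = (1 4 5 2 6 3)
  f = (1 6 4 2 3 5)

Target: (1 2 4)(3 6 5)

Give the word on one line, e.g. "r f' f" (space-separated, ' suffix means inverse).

  after r: (1 4 5 2 6 3)
  after f: (1 2 4)(3 6 5)

r f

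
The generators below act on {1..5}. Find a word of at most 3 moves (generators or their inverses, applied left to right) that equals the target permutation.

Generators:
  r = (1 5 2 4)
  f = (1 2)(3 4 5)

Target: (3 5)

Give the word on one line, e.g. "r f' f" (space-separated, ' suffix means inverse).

r' r' f'

  after r': (1 4 2 5)
  after r': (1 2)(4 5)
  after f': (3 5)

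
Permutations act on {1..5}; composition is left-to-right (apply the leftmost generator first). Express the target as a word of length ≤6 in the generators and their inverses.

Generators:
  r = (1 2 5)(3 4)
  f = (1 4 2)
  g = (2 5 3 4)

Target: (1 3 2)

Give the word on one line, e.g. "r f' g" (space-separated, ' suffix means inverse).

  after g': (2 4 3 5)
  after r: (1 2 3)
  after g': (1 4 3)(2 5)
  after r: (1 3 2)

g' r g' r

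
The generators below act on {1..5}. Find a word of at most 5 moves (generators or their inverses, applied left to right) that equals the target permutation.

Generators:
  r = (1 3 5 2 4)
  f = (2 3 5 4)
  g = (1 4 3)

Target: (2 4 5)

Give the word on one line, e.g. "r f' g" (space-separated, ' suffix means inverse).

g' g' r

  after g': (1 3 4)
  after g': (1 4 3)
  after r: (2 4 5)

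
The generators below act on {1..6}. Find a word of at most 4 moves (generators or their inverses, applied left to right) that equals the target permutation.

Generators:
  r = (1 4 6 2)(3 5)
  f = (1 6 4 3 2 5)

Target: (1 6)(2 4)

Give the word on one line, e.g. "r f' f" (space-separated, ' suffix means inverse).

r r

  after r: (1 4 6 2)(3 5)
  after r: (1 6)(2 4)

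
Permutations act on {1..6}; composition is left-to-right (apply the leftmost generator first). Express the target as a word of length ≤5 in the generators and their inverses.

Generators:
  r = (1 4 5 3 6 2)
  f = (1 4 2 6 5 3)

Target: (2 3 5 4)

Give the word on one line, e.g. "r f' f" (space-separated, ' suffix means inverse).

f' f' f' r' f

  after f': (1 3 5 6 2 4)
  after f': (1 5 2)(3 6 4)
  after f': (1 6)(2 3)(4 5)
  after r': (1 3 6 2 5)
  after f: (2 3 5 4)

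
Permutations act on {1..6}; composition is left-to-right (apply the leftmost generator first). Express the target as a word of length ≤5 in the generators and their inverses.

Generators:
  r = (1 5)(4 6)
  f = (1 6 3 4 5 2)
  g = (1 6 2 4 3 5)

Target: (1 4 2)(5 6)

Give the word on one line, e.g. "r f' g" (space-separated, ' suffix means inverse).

g r' g' g' r'

  after g: (1 6 2 4 3 5)
  after r': (1 4 3)(2 6)
  after g': (1 2)(3 5)
  after g': (1 6)(2 5 4)
  after r': (1 4 2)(5 6)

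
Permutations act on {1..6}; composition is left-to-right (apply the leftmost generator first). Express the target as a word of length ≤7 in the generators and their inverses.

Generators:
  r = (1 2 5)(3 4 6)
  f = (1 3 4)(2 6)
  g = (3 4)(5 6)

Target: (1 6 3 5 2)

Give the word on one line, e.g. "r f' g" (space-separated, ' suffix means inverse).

  after r: (1 2 5)(3 4 6)
  after g': (1 2 6 4 5)
  after g': (1 2 5)(3 4 6)
  after r: (1 5 2)(3 6 4)
  after g: (1 6 3 5 2)

r g' g' r g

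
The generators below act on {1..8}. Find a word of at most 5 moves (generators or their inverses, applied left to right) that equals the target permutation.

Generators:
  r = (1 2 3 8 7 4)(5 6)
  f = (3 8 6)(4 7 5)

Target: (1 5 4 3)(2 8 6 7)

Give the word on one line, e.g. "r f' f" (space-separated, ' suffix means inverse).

r r f f r

  after r: (1 2 3 8 7 4)(5 6)
  after r: (1 3 7)(2 8 4)
  after f: (1 8 7)(2 6 3 5 4)
  after f: (1 6 8 5 7)(2 3 4)
  after r: (1 5 4 3)(2 8 6 7)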